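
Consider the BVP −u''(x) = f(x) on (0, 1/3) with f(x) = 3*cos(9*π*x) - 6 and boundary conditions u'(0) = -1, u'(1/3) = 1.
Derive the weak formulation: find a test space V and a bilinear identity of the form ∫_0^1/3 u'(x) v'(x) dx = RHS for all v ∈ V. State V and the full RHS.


V = H^1(0, 1/3) (v unrestricted at boundary; u is determined up to an additive constant); weak form: ∫_0^1/3 u'v' dx = ∫_0^1/3 (3*cos(9*π*x) - 6) v dx + v(1/3) + v(0) for all v ∈ V.

Multiply both sides by a test function v and integrate from 0 to 1/3:
  ∫_0^1/3 −u''(x) v(x) dx = ∫_0^1/3 f(x) v(x) dx.
Integrate the LHS by parts once:
  ∫_0^1/3 −u'' v dx = −[u'(x) v(x)]_0^1/3 + ∫_0^1/3 u'(x) v'(x) dx.
Thus ∫_0^1/3 u'(x) v'(x) dx = ∫_0^1/3 f(x) v(x) dx + [u'(x) v(x)]_0^1/3.
Choose V so that boundary terms are either known or forced to vanish.
u has inhomogeneous Neumann u'(0) = -1, u'(1/3) = 1. [u' v]_0^1/3 = (1)·v(1/3) − (-1)·v(0) = v(1/3) + v(0). Take V = H^1(0, 1/3); boundary term becomes part of RHS.
Weak formulation: find u (satisfying any essential BC) such that ∫_0^1/3 u'(x) v'(x) dx = ∫_0^1/3 f v dx + v(1/3) + v(0) for all v ∈ V (Neumann data are natural BCs: they enter the RHS as boundary terms).
Substituting f(x) = 3*cos(9*π*x) - 6, the right-hand side is ∫_0^1/3 (3*cos(9*π*x) - 6) v dx + v(1/3) + v(0).
Compatibility check (pure Neumann): taking v ≡ 1 ∈ V gives 0 = ∫_0^1/3 f dx + (1) − (-1), i.e. ∫_0^1/3 f dx must equal u'(0) − u'(1/3) = -2. Indeed ∫_0^1/3 (3*cos(9*π*x) - 6) dx = -2, so the data are compatible. The solution is then unique only up to an additive constant (fix it e.g. by requiring ∫_0^1/3 u dx = 0).


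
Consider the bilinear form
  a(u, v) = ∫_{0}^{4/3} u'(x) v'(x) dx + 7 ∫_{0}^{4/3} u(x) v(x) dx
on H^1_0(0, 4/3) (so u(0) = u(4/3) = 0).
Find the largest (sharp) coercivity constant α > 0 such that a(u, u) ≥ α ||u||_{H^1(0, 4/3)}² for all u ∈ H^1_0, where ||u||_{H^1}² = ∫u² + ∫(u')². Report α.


α = 1

Coercivity of a(·,·) on H^1_0(0, 4/3) means a(u, u) ≥ α ||u||_{H^1}² for every u ∈ H^1_0.
The interval has length L = 4/3, and Poincaré/coercivity depend only on L. Here a(u, u) = ∫(u')² + (7)·∫u².
Here c = 7 ≥ 1, so a(u,u) = ∫(u')² + c∫u² ≥ ∫(u')² + ∫u² = ||u||_{H^1}², i.e. α = 1 works. No larger α is possible: a(u,u) ≥ α||u||_{H^1}² means (1−α)∫(u')² ≥ (α−c)∫u², and for the modes u_n = sin(nπ(x−x₀)/L) (x₀ the left endpoint) one has ∫u_n²/∫(u_n')² = (L/(nπ))² → 0, so a(u_n,u_n)/||u_n||_{H^1}² → 1. Hence the optimal constant is α = 1.
Therefore α = 1.


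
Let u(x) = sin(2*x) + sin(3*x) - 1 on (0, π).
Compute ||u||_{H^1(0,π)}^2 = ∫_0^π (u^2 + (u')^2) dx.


||u||_{H^1(0,π)}^2 = -4/3 + 17*π/2

u'(x) = 2*cos(2*x) + 3*cos(3*x).
Expand u² and (u')² and integrate term by term on (0, π), using: for integers n ≥ 1, ∫_0^π sin²(nx) dx = ∫_0^π cos²(nx) dx = π/2; for n ≠ n', ∫_0^π sin(nx)sin(n'x) dx = ∫_0^π cos(nx)cos(n'x) dx = 0; and by product-to-sum, ∫_0^π sin(nx)cos(n'x) dx = ½∫_0^π [sin((n+n')x) + sin((n−n')x)] dx, which is 0 when n+n' is even and 2n/(n²−n'²) when n+n' is odd (it need not vanish on (0, π)). For the constant mode: ∫_0^π 1 dx = π, ∫_0^π cos(nx) dx = 0, ∫_0^π sin(nx) dx = (1−(−1)^n)/n.
  u² squared terms: (-1)²·∫1 dx = 1·π = π;  (1)²·∫sin(2x)² dx = 1·π/2 = π/2;  (1)²·∫sin(3x)² dx = 1·π/2 = π/2.
  u² cross terms: 2·(-1)·(1)·∫1·sin(2x) dx = -2·(0) = 0;  2·(-1)·(1)·∫1·sin(3x) dx = -2·(2/3) = -4/3;  2·(1)·(1)·∫sin(2x)·sin(3x) dx = 2·(0) = 0.
  So ∫_0^π u² dx = π + π/2 + π/2 + 0 − 4/3 + 0 = -4/3 + 2*π.
  (u')² squared terms: (2)²·∫cos(2x)² dx = 4·π/2 = 2*π;  (3)²·∫cos(3x)² dx = 9·π/2 = 9*π/2.
  (u')² cross terms: 2·(2)·(3)·∫cos(2x)·cos(3x) dx = 12·(0) = 0.
  So ∫_0^π (u')² dx = 2*π + 9*π/2 + 0 = 13*π/2.
||u||_{H^1}^2 = (-4/3 + 2*π) + (13*π/2) = -4/3 + 17*π/2.


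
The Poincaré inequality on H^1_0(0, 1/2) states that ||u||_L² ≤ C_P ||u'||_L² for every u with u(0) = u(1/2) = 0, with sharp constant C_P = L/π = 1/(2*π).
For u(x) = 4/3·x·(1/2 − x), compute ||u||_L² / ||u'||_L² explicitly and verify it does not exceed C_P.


||u||_L² / ||u'||_L² = sqrt(10)/20 < C_P = 1/(2*π).

u(x) = 4/3·x·(1/2 − x), so u'(x) = 2/3 - 8*x/3.
u(x) = 4/3·x·(1/2 − x) vanishes at x = 0 and x = 1/2, so u ∈ H^1_0(0, 1/2). Differentiate via the product rule and integrate the resulting polynomials term by term.
  ∫_0^1/2 u² dx = ∫_0^1/2 (16*x^4/9 - 16*x^3/9 + 4*x^2/9) dx. Term by term:
    ∫_0^1/2 16*x^4/9 dx = 1/90;  ∫_0^1/2 -16*x^3/9 dx = -1/36;  ∫_0^1/2 4*x^2/9 dx = 1/54.
  Sum: 1/90 − 1/36 + 1/54 = 1/540.
  ∫_0^1/2 (u')² dx = ∫_0^1/2 (64*x^2/9 - 32*x/9 + 4/9) dx. Term by term:
    ∫_0^1/2 64*x^2/9 dx = 8/27;  ∫_0^1/2 -32*x/9 dx = -4/9;  ∫_0^1/2 4/9 dx = 2/9.
  Sum: 8/27 − 4/9 + 2/9 = 2/27.
∫_0^1/2 u² dx = 1/540, so ||u||_L² = sqrt(15)/90.
∫_0^1/2 (u')² dx = 2/27, so ||u'||_L² = sqrt(6)/9.
Ratio ||u||_L² / ||u'||_L² = sqrt(10)/20.
Sharp Poincaré constant on H^1_0(0, 1/2) is C_P = L/π = 1/(2*π), achieved by sin(2*π·x).
A polynomial bump cannot attain the sharp Poincaré constant (only the first sine eigenfunction does), so the ratio is strictly less than C_P, consistent with ||u||_L² ≤ C_P ||u'||_L².


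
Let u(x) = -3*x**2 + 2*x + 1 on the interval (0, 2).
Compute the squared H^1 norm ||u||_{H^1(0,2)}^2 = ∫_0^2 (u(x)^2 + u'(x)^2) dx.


||u||_{H^1}^2 = 1054/15

The H^1 norm (squared) on an interval (0, L) is
  ||u||_{H^1}^2 = ∫_0^L u(x)^2 dx + ∫_0^L u'(x)^2 dx.
Compute u'(x) = 2 - 6*x.
Then u(x)^2 = 9*x**4 - 12*x**3 - 2*x**2 + 4*x + 1 and u'(x)^2 = 36*x**2 - 24*x + 4.
Integrate each monomial from 0 to 2 using ∫_0^2 c·x^n dx = c·2^(n+1)/(n+1):
  ∫_0^2 u(x)^2 dx = ∫_0^2 (9*x^4 - 12*x^3 - 2*x^2 + 4*x + 1) dx. Term by term:
    ∫_0^2 9*x^4 dx = 288/5;  ∫_0^2 -12*x^3 dx = -48;  ∫_0^2 -2*x^2 dx = -16/3;
    ∫_0^2 4*x dx = 8;  ∫_0^2 1 dx = 2.
  Sum: 288/5 − 48 − 16/3 + 8 + 2 = 214/15.
  ∫_0^2 u'(x)^2 dx = ∫_0^2 (36*x^2 - 24*x + 4) dx. Term by term:
    ∫_0^2 36*x^2 dx = 96;  ∫_0^2 -24*x dx = -48;  ∫_0^2 4 dx = 8.
  Sum: 96 − 48 + 8 = 56.
Adding: ||u||_{H^1}^2 = 214/15 + 56 = 1054/15.


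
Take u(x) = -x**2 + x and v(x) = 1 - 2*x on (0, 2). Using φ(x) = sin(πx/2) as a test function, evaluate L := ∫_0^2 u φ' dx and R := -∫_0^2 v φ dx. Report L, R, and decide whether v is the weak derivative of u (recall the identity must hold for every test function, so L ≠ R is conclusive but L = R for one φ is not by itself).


LHS = 4/π, RHS = 4/π. Yes, v = u' weakly.

u(x) = -x**2 + x, classical derivative u'(x) = 1 - 2*x.
φ(x) = sin(πx/2), so φ'(x) = π*cos(π*x/2)/2.
Note φ(0) = φ(2) = 0, so the boundary term u·φ vanishes.
LHS = ∫_0^2 u(x) φ'(x) dx = ∫_0^2 (-π*x^2*cos(π*x/2)/2 + π*x*cos(π*x/2)/2) dx. Term by term:
  ∫_0^2 π*x*cos(π*x/2)/2 dx = -4/π;  ∫_0^2 -π*x^2*cos(π*x/2)/2 dx = 8/π.
Sum: -4/π + 8/π = 4/π.
So LHS = 4/π.
∫_0^2 v(x) φ(x) dx = ∫_0^2 (-2*x*sin(π*x/2) + sin(π*x/2)) dx. Term by term:
  ∫_0^2 -2*x*sin(π*x/2) dx = -8/π;  ∫_0^2 sin(π*x/2) dx = 4/π.
Sum: -8/π + 4/π = -4/π.
So RHS = -∫_0^2 v(x) φ(x) dx = 4/π.
LHS = RHS, so the identity holds for this test φ.
Moreover u is smooth here and v(x) = u'(x) = 1 - 2*x pointwise, so the identity holds for every test function. Hence v is the weak derivative of u.


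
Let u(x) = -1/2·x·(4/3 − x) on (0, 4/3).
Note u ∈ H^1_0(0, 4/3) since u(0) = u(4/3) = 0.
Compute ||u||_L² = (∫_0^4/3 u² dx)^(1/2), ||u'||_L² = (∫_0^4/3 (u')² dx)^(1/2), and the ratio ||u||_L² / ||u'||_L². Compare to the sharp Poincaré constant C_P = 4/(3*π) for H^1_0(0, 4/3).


||u||_L² / ||u'||_L² = 2*sqrt(10)/15 < C_P = 4/(3*π).

u(x) = -1/2·x·(4/3 − x), so u'(x) = x - 2/3.
u(x) = -1/2·x·(4/3 − x) vanishes at x = 0 and x = 4/3, so u ∈ H^1_0(0, 4/3). Differentiate via the product rule and integrate the resulting polynomials term by term.
  ∫_0^4/3 u² dx = ∫_0^4/3 (x^4/4 - 2*x^3/3 + 4*x^2/9) dx. Term by term:
    ∫_0^4/3 x^4/4 dx = 256/1215;  ∫_0^4/3 -2*x^3/3 dx = -128/243;  ∫_0^4/3 4*x^2/9 dx = 256/729.
  Sum: 256/1215 − 128/243 + 256/729 = 128/3645.
  ∫_0^4/3 (u')² dx = ∫_0^4/3 (x^2 - 4*x/3 + 4/9) dx. Term by term:
    ∫_0^4/3 x^2 dx = 64/81;  ∫_0^4/3 -4*x/3 dx = -32/27;  ∫_0^4/3 4/9 dx = 16/27.
  Sum: 64/81 − 32/27 + 16/27 = 16/81.
∫_0^4/3 u² dx = 128/3645, so ||u||_L² = 8*sqrt(10)/135.
∫_0^4/3 (u')² dx = 16/81, so ||u'||_L² = 4/9.
Ratio ||u||_L² / ||u'||_L² = 2*sqrt(10)/15.
Sharp Poincaré constant on H^1_0(0, 4/3) is C_P = L/π = 4/(3*π), achieved by sin(3*π/4·x).
A polynomial bump cannot attain the sharp Poincaré constant (only the first sine eigenfunction does), so the ratio is strictly less than C_P, consistent with ||u||_L² ≤ C_P ||u'||_L².


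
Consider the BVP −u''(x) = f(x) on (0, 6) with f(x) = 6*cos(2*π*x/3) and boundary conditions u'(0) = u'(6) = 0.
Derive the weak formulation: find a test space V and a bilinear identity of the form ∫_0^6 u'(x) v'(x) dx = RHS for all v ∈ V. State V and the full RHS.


V = H^1(0, 6) (no boundary constraint on v; u is determined up to an additive constant); weak form: ∫_0^6 u'v' dx = ∫_0^6 (6*cos(2*π*x/3)) v dx for all v ∈ V.

Multiply both sides by a test function v and integrate from 0 to 6:
  ∫_0^6 −u''(x) v(x) dx = ∫_0^6 f(x) v(x) dx.
Integrate the LHS by parts once:
  ∫_0^6 −u'' v dx = −[u'(x) v(x)]_0^6 + ∫_0^6 u'(x) v'(x) dx.
Thus ∫_0^6 u'(x) v'(x) dx = ∫_0^6 f(x) v(x) dx + [u'(x) v(x)]_0^6.
Choose V so that boundary terms are either known or forced to vanish.
u has homogeneous Neumann: u'(0) = u'(6) = 0. So [u' v]_0^6 = 0·v(6) − 0·v(0) = 0 for any v; take V = H^1(0, 6).
Weak formulation: find u (satisfying any essential BC) such that ∫_0^6 u'(x) v'(x) dx = ∫_0^6 f v dx for all v ∈ V (homogeneous Neumann, so boundary terms vanish).
Substituting f(x) = 6*cos(2*π*x/3), the right-hand side is ∫_0^6 (6*cos(2*π*x/3)) v dx.
Compatibility check (pure Neumann): taking v ≡ 1 ∈ V gives 0 = ∫_0^6 f dx + (0) − (0), i.e. ∫_0^6 f dx must equal u'(0) − u'(6) = 0. Indeed ∫_0^6 (6*cos(2*π*x/3)) dx = 0, so the data are compatible. The solution is then unique only up to an additive constant (fix it e.g. by requiring ∫_0^6 u dx = 0).


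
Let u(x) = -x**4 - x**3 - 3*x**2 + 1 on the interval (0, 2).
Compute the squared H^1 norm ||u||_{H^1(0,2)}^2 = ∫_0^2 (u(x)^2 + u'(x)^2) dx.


||u||_{H^1}^2 = 469054/315

The H^1 norm (squared) on an interval (0, L) is
  ||u||_{H^1}^2 = ∫_0^L u(x)^2 dx + ∫_0^L u'(x)^2 dx.
Compute u'(x) = -4*x**3 - 3*x**2 - 6*x.
Then u(x)^2 = x**8 + 2*x**7 + 7*x**6 + 6*x**5 + 7*x**4 - 2*x**3 - 6*x**2 + 1 and u'(x)^2 = 16*x**6 + 24*x**5 + 57*x**4 + 36*x**3 + 36*x**2.
Integrate each monomial from 0 to 2 using ∫_0^2 c·x^n dx = c·2^(n+1)/(n+1):
  ∫_0^2 u(x)^2 dx = ∫_0^2 (x^8 + 2*x^7 + 7*x^6 + 6*x^5 + 7*x^4 - 2*x^3 - 6*x^2 + 1) dx. Term by term:
    ∫_0^2 x^8 dx = 512/9;  ∫_0^2 2*x^7 dx = 64;  ∫_0^2 7*x^6 dx = 128;
    ∫_0^2 6*x^5 dx = 64;  ∫_0^2 7*x^4 dx = 224/5;  ∫_0^2 -2*x^3 dx = -8;
    ∫_0^2 -6*x^2 dx = -16;  ∫_0^2 1 dx = 2.
  Sum: 512/9 + 64 + 128 + 64 + 224/5 − 8 − 16 + 2 = 15106/45.
  ∫_0^2 u'(x)^2 dx = ∫_0^2 (16*x^6 + 24*x^5 + 57*x^4 + 36*x^3 + 36*x^2) dx. Term by term:
    ∫_0^2 16*x^6 dx = 2048/7;  ∫_0^2 24*x^5 dx = 256;  ∫_0^2 57*x^4 dx = 1824/5;
    ∫_0^2 36*x^3 dx = 144;  ∫_0^2 36*x^2 dx = 96.
  Sum: 2048/7 + 256 + 1824/5 + 144 + 96 = 40368/35.
Adding: ||u||_{H^1}^2 = 15106/45 + 40368/35 = 469054/315.


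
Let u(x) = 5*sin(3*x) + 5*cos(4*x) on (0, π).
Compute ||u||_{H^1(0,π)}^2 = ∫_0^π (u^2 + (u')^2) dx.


||u||_{H^1(0,π)}^2 = -5100/7 + 675*π/2

u'(x) = -20*sin(4*x) + 15*cos(3*x).
Expand u² and (u')² and integrate term by term on (0, π), using: for integers n ≥ 1, ∫_0^π sin²(nx) dx = ∫_0^π cos²(nx) dx = π/2; for n ≠ n', ∫_0^π sin(nx)sin(n'x) dx = ∫_0^π cos(nx)cos(n'x) dx = 0; and by product-to-sum, ∫_0^π sin(nx)cos(n'x) dx = ½∫_0^π [sin((n+n')x) + sin((n−n')x)] dx, which is 0 when n+n' is even and 2n/(n²−n'²) when n+n' is odd (it need not vanish on (0, π)).
  u² squared terms: (5)²·∫cos(4x)² dx = 25·π/2 = 25*π/2;  (5)²·∫sin(3x)² dx = 25·π/2 = 25*π/2.
  u² cross terms: 2·(5)·(5)·∫cos(4x)·sin(3x) dx = 50·(-6/7) = -300/7.
  So ∫_0^π u² dx = 25*π/2 + 25*π/2 − 300/7 = -300/7 + 25*π.
  (u')² squared terms: (-20)²·∫sin(4x)² dx = 400·π/2 = 200*π;  (15)²·∫cos(3x)² dx = 225·π/2 = 225*π/2.
  (u')² cross terms: 2·(-20)·(15)·∫sin(4x)·cos(3x) dx = -600·(8/7) = -4800/7.
  So ∫_0^π (u')² dx = 200*π + 225*π/2 − 4800/7 = -4800/7 + 625*π/2.
||u||_{H^1}^2 = (-300/7 + 25*π) + (-4800/7 + 625*π/2) = -5100/7 + 675*π/2.


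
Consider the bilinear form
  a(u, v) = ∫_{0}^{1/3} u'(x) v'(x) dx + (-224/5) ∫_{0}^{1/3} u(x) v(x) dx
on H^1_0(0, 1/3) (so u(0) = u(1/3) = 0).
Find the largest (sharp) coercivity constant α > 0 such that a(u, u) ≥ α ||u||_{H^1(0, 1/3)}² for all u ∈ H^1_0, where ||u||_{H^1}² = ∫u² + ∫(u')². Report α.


α = (-224 + 45*π^2)/(5*(1 + 9*π^2))

Coercivity of a(·,·) on H^1_0(0, 1/3) means a(u, u) ≥ α ||u||_{H^1}² for every u ∈ H^1_0.
The interval has length L = 1/3, and Poincaré/coercivity depend only on L. Here a(u, u) = ∫(u')² + (-224/5)·∫u².
Here c = -224/5 < 0 with |c| < (π/L)² = 9*π^2, so coercivity still holds. The condition a(u,u) ≥ α||u||_{H^1}² reads (1−α)∫(u')² ≥ (α−c)∫u². Any admissible α is ≤ 1 (rapidly oscillating u have ∫u²/∫(u')² → 0), and α = 1 would force 0 ≥ (1−c)∫u², impossible since c < 1; so 1−α > 0. By the sharp Poincaré inequality on H^1_0 of an interval of length L, ∫(u')² ≥ (π/L)²∫u² with equality for the first sine mode sin(π(x−x₀)/L) (x₀ the left endpoint), so the inequality holds for all u iff (1−α)(π/L)² ≥ α − c, i.e. α ≤ ((π/L)² + c)/((π/L)² + 1) = (1 + c(L/π)²)/(1 + (L/π)²). (Direct route, valid since c ≤ 0: Poincaré gives c∫u² ≥ c(L/π)²∫(u')², so a(u,u) ≥ (1 + c(L/π)²)∫(u')², while ||u||_{H^1}² ≤ (1 + (L/π)²)∫(u')²; dividing yields the same α.) With (π/L)² = 9*π^2 and c = -224/5, the largest admissible constant is α = ((π/L)² + c)/((π/L)² + 1).
Simplifying, α = (-224 + 45*π^2)/(5*(1 + 9*π^2)).


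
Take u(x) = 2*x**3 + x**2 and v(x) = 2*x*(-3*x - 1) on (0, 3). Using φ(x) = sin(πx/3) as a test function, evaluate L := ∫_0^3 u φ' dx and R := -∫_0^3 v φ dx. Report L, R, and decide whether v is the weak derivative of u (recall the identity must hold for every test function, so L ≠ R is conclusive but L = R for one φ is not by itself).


LHS = -180/π + 648/π^3, RHS = -648/π^3 + 180/π. No, v is not the weak derivative of u.

u(x) = 2*x**3 + x**2, classical derivative u'(x) = 6*x**2 + 2*x.
φ(x) = sin(πx/3), so φ'(x) = π*cos(π*x/3)/3.
Note φ(0) = φ(3) = 0, so the boundary term u·φ vanishes.
LHS = ∫_0^3 u(x) φ'(x) dx = ∫_0^3 (2*π*x^3*cos(π*x/3)/3 + π*x^2*cos(π*x/3)/3) dx. Term by term:
  ∫_0^3 π*x^2*cos(π*x/3)/3 dx = -18/π;  ∫_0^3 2*π*x^3*cos(π*x/3)/3 dx = -162/π + 648/π^3.
Sum: -18/π + -162/π + 648/π^3 = -180/π + 648/π^3.
So LHS = -180/π + 648/π^3.
∫_0^3 v(x) φ(x) dx = ∫_0^3 (-6*x^2*sin(π*x/3) - 2*x*sin(π*x/3)) dx. Term by term:
  ∫_0^3 -6*x^2*sin(π*x/3) dx = -162/π + 648/π^3;  ∫_0^3 -2*x*sin(π*x/3) dx = -18/π.
Sum: -162/π + 648/π^3 − 18/π = -180/π + 648/π^3.
So RHS = -∫_0^3 v(x) φ(x) dx = -648/π^3 + 180/π.
LHS − RHS = -360/π + 1296/π^3 ≠ 0, so the identity fails.
(For a valid weak derivative the identity must hold for EVERY test function, in particular this one. The failure shows v is NOT the weak derivative of u.)
Correct weak derivative would be u'(x) = 6*x**2 + 2*x.


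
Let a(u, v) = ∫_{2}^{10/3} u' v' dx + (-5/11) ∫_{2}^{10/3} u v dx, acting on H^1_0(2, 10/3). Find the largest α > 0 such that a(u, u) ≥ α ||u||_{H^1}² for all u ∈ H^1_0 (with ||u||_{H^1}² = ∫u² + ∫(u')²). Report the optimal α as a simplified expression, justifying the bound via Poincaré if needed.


α = (-80 + 99*π^2)/(11*(16 + 9*π^2))

Coercivity of a(·,·) on H^1_0(2, 10/3) means a(u, u) ≥ α ||u||_{H^1}² for every u ∈ H^1_0.
The interval has length L = 4/3, and Poincaré/coercivity depend only on L. Here a(u, u) = ∫(u')² + (-5/11)·∫u².
Here c = -5/11 < 0 with |c| < (π/L)² = 9*π^2/16, so coercivity still holds. The condition a(u,u) ≥ α||u||_{H^1}² reads (1−α)∫(u')² ≥ (α−c)∫u². Any admissible α is ≤ 1 (rapidly oscillating u have ∫u²/∫(u')² → 0), and α = 1 would force 0 ≥ (1−c)∫u², impossible since c < 1; so 1−α > 0. By the sharp Poincaré inequality on H^1_0 of an interval of length L, ∫(u')² ≥ (π/L)²∫u² with equality for the first sine mode sin(π(x−x₀)/L) (x₀ the left endpoint), so the inequality holds for all u iff (1−α)(π/L)² ≥ α − c, i.e. α ≤ ((π/L)² + c)/((π/L)² + 1) = (1 + c(L/π)²)/(1 + (L/π)²). (Direct route, valid since c ≤ 0: Poincaré gives c∫u² ≥ c(L/π)²∫(u')², so a(u,u) ≥ (1 + c(L/π)²)∫(u')², while ||u||_{H^1}² ≤ (1 + (L/π)²)∫(u')²; dividing yields the same α.) With (π/L)² = 9*π^2/16 and c = -5/11, the largest admissible constant is α = ((π/L)² + c)/((π/L)² + 1).
Simplifying, α = (-80 + 99*π^2)/(11*(16 + 9*π^2)).


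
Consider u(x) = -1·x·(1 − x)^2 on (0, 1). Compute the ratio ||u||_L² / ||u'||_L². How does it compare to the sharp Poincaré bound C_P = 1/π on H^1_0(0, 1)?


||u||_L² / ||u'||_L² = sqrt(14)/14 < C_P = 1/π.

u(x) = -1·x·(1 − x)^2, so u'(x) = (1 - 3*x)*(x - 1).
u(x) = -1·x·(1 − x)^2 vanishes at x = 0 and x = 1, so u ∈ H^1_0(0, 1). Differentiate via the product rule and integrate the resulting polynomials term by term.
  ∫_0^1 u² dx = ∫_0^1 (x^6 - 4*x^5 + 6*x^4 - 4*x^3 + x^2) dx. Term by term:
    ∫_0^1 x^6 dx = 1/7;  ∫_0^1 -4*x^5 dx = -2/3;  ∫_0^1 6*x^4 dx = 6/5;
    ∫_0^1 -4*x^3 dx = -1;  ∫_0^1 x^2 dx = 1/3.
  Sum: 1/7 − 2/3 + 6/5 − 1 + 1/3 = 1/105.
  ∫_0^1 (u')² dx = ∫_0^1 (9*x^4 - 24*x^3 + 22*x^2 - 8*x + 1) dx. Term by term:
    ∫_0^1 9*x^4 dx = 9/5;  ∫_0^1 -24*x^3 dx = -6;  ∫_0^1 22*x^2 dx = 22/3;
    ∫_0^1 -8*x dx = -4;  ∫_0^1 1 dx = 1.
  Sum: 9/5 − 6 + 22/3 − 4 + 1 = 2/15.
∫_0^1 u² dx = 1/105, so ||u||_L² = sqrt(105)/105.
∫_0^1 (u')² dx = 2/15, so ||u'||_L² = sqrt(30)/15.
Ratio ||u||_L² / ||u'||_L² = sqrt(14)/14.
Sharp Poincaré constant on H^1_0(0, 1) is C_P = L/π = 1/π, achieved by sin(π·x).
A polynomial bump cannot attain the sharp Poincaré constant (only the first sine eigenfunction does), so the ratio is strictly less than C_P, consistent with ||u||_L² ≤ C_P ||u'||_L².


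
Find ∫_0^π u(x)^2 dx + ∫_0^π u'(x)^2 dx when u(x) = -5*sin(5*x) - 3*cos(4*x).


||u||_{H^1(0,π)}^2 = 1700/3 + 803*π/2

u'(x) = 12*sin(4*x) - 25*cos(5*x).
Expand u² and (u')² and integrate term by term on (0, π), using: for integers n ≥ 1, ∫_0^π sin²(nx) dx = ∫_0^π cos²(nx) dx = π/2; for n ≠ n', ∫_0^π sin(nx)sin(n'x) dx = ∫_0^π cos(nx)cos(n'x) dx = 0; and by product-to-sum, ∫_0^π sin(nx)cos(n'x) dx = ½∫_0^π [sin((n+n')x) + sin((n−n')x)] dx, which is 0 when n+n' is even and 2n/(n²−n'²) when n+n' is odd (it need not vanish on (0, π)).
  u² squared terms: (-5)²·∫sin(5x)² dx = 25·π/2 = 25*π/2;  (-3)²·∫cos(4x)² dx = 9·π/2 = 9*π/2.
  u² cross terms: 2·(-5)·(-3)·∫sin(5x)·cos(4x) dx = 30·(10/9) = 100/3.
  So ∫_0^π u² dx = 25*π/2 + 9*π/2 + 100/3 = 100/3 + 17*π.
  (u')² squared terms: (-25)²·∫cos(5x)² dx = 625·π/2 = 625*π/2;  (12)²·∫sin(4x)² dx = 144·π/2 = 72*π.
  (u')² cross terms: 2·(-25)·(12)·∫cos(5x)·sin(4x) dx = -600·(-8/9) = 1600/3.
  So ∫_0^π (u')² dx = 625*π/2 + 72*π + 1600/3 = 1600/3 + 769*π/2.
||u||_{H^1}^2 = (100/3 + 17*π) + (1600/3 + 769*π/2) = 1700/3 + 803*π/2.


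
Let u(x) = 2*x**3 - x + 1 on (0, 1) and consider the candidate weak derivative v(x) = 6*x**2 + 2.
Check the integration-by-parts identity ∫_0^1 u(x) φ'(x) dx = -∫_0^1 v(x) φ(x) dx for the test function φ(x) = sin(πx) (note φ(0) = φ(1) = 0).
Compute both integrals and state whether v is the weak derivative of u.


LHS = -4/π + 24/π^3, RHS = -10/π + 24/π^3. No, v is not the weak derivative of u.

u(x) = 2*x**3 - x + 1, classical derivative u'(x) = 6*x**2 - 1.
φ(x) = sin(πx), so φ'(x) = π*cos(π*x).
Note φ(0) = φ(1) = 0, so the boundary term u·φ vanishes.
LHS = ∫_0^1 u(x) φ'(x) dx = ∫_0^1 (2*π*x^3*cos(π*x) - π*x*cos(π*x) + π*cos(π*x)) dx. Term by term:
  ∫_0^1 π*cos(π*x) dx = 0;  ∫_0^1 -π*x*cos(π*x) dx = 2/π;  ∫_0^1 2*π*x^3*cos(π*x) dx = -6/π + 24/π^3.
Sum: 0 + 2/π + -6/π + 24/π^3 = -4/π + 24/π^3.
So LHS = -4/π + 24/π^3.
∫_0^1 v(x) φ(x) dx = ∫_0^1 (6*x^2*sin(π*x) + 2*sin(π*x)) dx. Term by term:
  ∫_0^1 2*sin(π*x) dx = 4/π;  ∫_0^1 6*x^2*sin(π*x) dx = -24/π^3 + 6/π.
Sum: 4/π + -24/π^3 + 6/π = -24/π^3 + 10/π.
So RHS = -∫_0^1 v(x) φ(x) dx = -10/π + 24/π^3.
LHS − RHS = 6/π ≠ 0, so the identity fails.
(For a valid weak derivative the identity must hold for EVERY test function, in particular this one. The failure shows v is NOT the weak derivative of u.)
Correct weak derivative would be u'(x) = 6*x**2 - 1.


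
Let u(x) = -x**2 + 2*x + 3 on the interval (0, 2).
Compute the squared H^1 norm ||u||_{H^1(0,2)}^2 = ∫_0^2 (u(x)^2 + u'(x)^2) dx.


||u||_{H^1}^2 = 446/15

The H^1 norm (squared) on an interval (0, L) is
  ||u||_{H^1}^2 = ∫_0^L u(x)^2 dx + ∫_0^L u'(x)^2 dx.
Compute u'(x) = 2 - 2*x.
Then u(x)^2 = x**4 - 4*x**3 - 2*x**2 + 12*x + 9 and u'(x)^2 = 4*x**2 - 8*x + 4.
Integrate each monomial from 0 to 2 using ∫_0^2 c·x^n dx = c·2^(n+1)/(n+1):
  ∫_0^2 u(x)^2 dx = ∫_0^2 (x^4 - 4*x^3 - 2*x^2 + 12*x + 9) dx. Term by term:
    ∫_0^2 x^4 dx = 32/5;  ∫_0^2 -4*x^3 dx = -16;  ∫_0^2 -2*x^2 dx = -16/3;
    ∫_0^2 12*x dx = 24;  ∫_0^2 9 dx = 18.
  Sum: 32/5 − 16 − 16/3 + 24 + 18 = 406/15.
  ∫_0^2 u'(x)^2 dx = ∫_0^2 (4*x^2 - 8*x + 4) dx. Term by term:
    ∫_0^2 4*x^2 dx = 32/3;  ∫_0^2 -8*x dx = -16;  ∫_0^2 4 dx = 8.
  Sum: 32/3 − 16 + 8 = 8/3.
Adding: ||u||_{H^1}^2 = 406/15 + 8/3 = 446/15.


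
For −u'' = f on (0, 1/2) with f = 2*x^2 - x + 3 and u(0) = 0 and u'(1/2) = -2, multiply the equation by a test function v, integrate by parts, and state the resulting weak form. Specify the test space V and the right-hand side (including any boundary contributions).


V = {v ∈ H^1(0, 1/2) : v(0) = 0} (test functions vanish at x = 0 where u is specified); weak form: ∫_0^1/2 u'v' dx = ∫_0^1/2 (2*x^2 - x + 3) v dx − 2·v(1/2) for all v ∈ V.

Multiply both sides by a test function v and integrate from 0 to 1/2:
  ∫_0^1/2 −u''(x) v(x) dx = ∫_0^1/2 f(x) v(x) dx.
Integrate the LHS by parts once:
  ∫_0^1/2 −u'' v dx = −[u'(x) v(x)]_0^1/2 + ∫_0^1/2 u'(x) v'(x) dx.
Thus ∫_0^1/2 u'(x) v'(x) dx = ∫_0^1/2 f(x) v(x) dx + [u'(x) v(x)]_0^1/2.
Choose V so that boundary terms are either known or forced to vanish.
Mixed BC: u(0) = 0 (Dirichlet) and u'(1/2) = -2 (Neumann). Define V = {v ∈ H^1(0, 1/2) : v(0) = 0}. Then [u' v]_0^1/2 = u'(1/2)·v(1/2) − u'(0)·0 = − 2·v(1/2).
Weak formulation: find u (satisfying any essential BC) such that ∫_0^1/2 u'(x) v'(x) dx = ∫_0^1/2 f v dx − 2·v(1/2) for all v ∈ V (Dirichlet at 0 absorbed into V; Neumann datum at x = 1/2 contributes the boundary term).
Substituting f(x) = 2*x^2 - x + 3, the right-hand side is ∫_0^1/2 (2*x^2 - x + 3) v dx − 2·v(1/2).


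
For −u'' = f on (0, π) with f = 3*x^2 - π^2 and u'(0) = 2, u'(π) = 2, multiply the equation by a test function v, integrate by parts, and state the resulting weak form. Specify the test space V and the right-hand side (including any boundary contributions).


V = H^1(0, π) (v unrestricted at boundary; u is determined up to an additive constant); weak form: ∫_0^π u'v' dx = ∫_0^π (3*x^2 - π^2) v dx + 2·v(π) − 2·v(0) for all v ∈ V.

Multiply both sides by a test function v and integrate from 0 to π:
  ∫_0^π −u''(x) v(x) dx = ∫_0^π f(x) v(x) dx.
Integrate the LHS by parts once:
  ∫_0^π −u'' v dx = −[u'(x) v(x)]_0^π + ∫_0^π u'(x) v'(x) dx.
Thus ∫_0^π u'(x) v'(x) dx = ∫_0^π f(x) v(x) dx + [u'(x) v(x)]_0^π.
Choose V so that boundary terms are either known or forced to vanish.
u has inhomogeneous Neumann u'(0) = 2, u'(π) = 2. [u' v]_0^π = (2)·v(π) − (2)·v(0) = 2·v(π) − 2·v(0). Take V = H^1(0, π); boundary term becomes part of RHS.
Weak formulation: find u (satisfying any essential BC) such that ∫_0^π u'(x) v'(x) dx = ∫_0^π f v dx + 2·v(π) − 2·v(0) for all v ∈ V (Neumann data are natural BCs: they enter the RHS as boundary terms).
Substituting f(x) = 3*x^2 - π^2, the right-hand side is ∫_0^π (3*x^2 - π^2) v dx + 2·v(π) − 2·v(0).
Compatibility check (pure Neumann): taking v ≡ 1 ∈ V gives 0 = ∫_0^π f dx + (2) − (2), i.e. ∫_0^π f dx must equal u'(0) − u'(π) = 0. Indeed ∫_0^π (3*x^2 - π^2) dx = 0, so the data are compatible. The solution is then unique only up to an additive constant (fix it e.g. by requiring ∫_0^π u dx = 0).


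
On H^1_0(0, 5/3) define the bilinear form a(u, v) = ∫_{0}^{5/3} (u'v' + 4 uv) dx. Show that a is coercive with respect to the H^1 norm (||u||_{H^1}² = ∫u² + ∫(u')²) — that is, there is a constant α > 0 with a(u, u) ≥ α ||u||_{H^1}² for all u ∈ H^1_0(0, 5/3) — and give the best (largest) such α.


α = 1

Coercivity of a(·,·) on H^1_0(0, 5/3) means a(u, u) ≥ α ||u||_{H^1}² for every u ∈ H^1_0.
The interval has length L = 5/3, and Poincaré/coercivity depend only on L. Here a(u, u) = ∫(u')² + (4)·∫u².
Here c = 4 ≥ 1, so a(u,u) = ∫(u')² + c∫u² ≥ ∫(u')² + ∫u² = ||u||_{H^1}², i.e. α = 1 works. No larger α is possible: a(u,u) ≥ α||u||_{H^1}² means (1−α)∫(u')² ≥ (α−c)∫u², and for the modes u_n = sin(nπ(x−x₀)/L) (x₀ the left endpoint) one has ∫u_n²/∫(u_n')² = (L/(nπ))² → 0, so a(u_n,u_n)/||u_n||_{H^1}² → 1. Hence the optimal constant is α = 1.
Therefore α = 1.


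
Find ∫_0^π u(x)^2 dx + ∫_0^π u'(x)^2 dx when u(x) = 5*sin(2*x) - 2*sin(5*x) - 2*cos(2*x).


||u||_{H^1(0,π)}^2 = 400/21 + 249*π/2

u'(x) = 4*sin(2*x) + 10*cos(2*x) - 10*cos(5*x).
Expand u² and (u')² and integrate term by term on (0, π), using: for integers n ≥ 1, ∫_0^π sin²(nx) dx = ∫_0^π cos²(nx) dx = π/2; for n ≠ n', ∫_0^π sin(nx)sin(n'x) dx = ∫_0^π cos(nx)cos(n'x) dx = 0; and by product-to-sum, ∫_0^π sin(nx)cos(n'x) dx = ½∫_0^π [sin((n+n')x) + sin((n−n')x)] dx, which is 0 when n+n' is even and 2n/(n²−n'²) when n+n' is odd (it need not vanish on (0, π)).
  u² squared terms: (-2)²·∫cos(2x)² dx = 4·π/2 = 2*π;  (-2)²·∫sin(5x)² dx = 4·π/2 = 2*π;  (5)²·∫sin(2x)² dx = 25·π/2 = 25*π/2.
  u² cross terms: 2·(-2)·(-2)·∫cos(2x)·sin(5x) dx = 8·(10/21) = 80/21;  2·(-2)·(5)·∫cos(2x)·sin(2x) dx = -20·(0) = 0;  2·(-2)·(5)·∫sin(5x)·sin(2x) dx = -20·(0) = 0.
  So ∫_0^π u² dx = 2*π + 2*π + 25*π/2 + 80/21 + 0 + 0 = 80/21 + 33*π/2.
  (u')² squared terms: (-10)²·∫cos(5x)² dx = 100·π/2 = 50*π;  (4)²·∫sin(2x)² dx = 16·π/2 = 8*π;  (10)²·∫cos(2x)² dx = 100·π/2 = 50*π.
  (u')² cross terms: 2·(-10)·(4)·∫cos(5x)·sin(2x) dx = -80·(-4/21) = 320/21;  2·(-10)·(10)·∫cos(5x)·cos(2x) dx = -200·(0) = 0;  2·(4)·(10)·∫sin(2x)·cos(2x) dx = 80·(0) = 0.
  So ∫_0^π (u')² dx = 50*π + 8*π + 50*π + 320/21 + 0 + 0 = 320/21 + 108*π.
||u||_{H^1}^2 = (80/21 + 33*π/2) + (320/21 + 108*π) = 400/21 + 249*π/2.


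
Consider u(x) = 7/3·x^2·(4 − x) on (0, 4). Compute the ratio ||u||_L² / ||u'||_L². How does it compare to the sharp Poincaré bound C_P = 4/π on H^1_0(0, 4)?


||u||_L² / ||u'||_L² = 2*sqrt(14)/7 < C_P = 4/π.

u(x) = 7/3·x^2·(4 − x), so u'(x) = 7*x*(8 - 3*x)/3.
u(x) = 7/3·x^2·(4 − x) vanishes at x = 0 and x = 4, so u ∈ H^1_0(0, 4). Differentiate via the product rule and integrate the resulting polynomials term by term.
  ∫_0^4 u² dx = ∫_0^4 (49*x^6/9 - 392*x^5/9 + 784*x^4/9) dx. Term by term:
    ∫_0^4 49*x^6/9 dx = 114688/9;  ∫_0^4 -392*x^5/9 dx = -802816/27;  ∫_0^4 784*x^4/9 dx = 802816/45.
  Sum: 114688/9 − 802816/27 + 802816/45 = 114688/135.
  ∫_0^4 (u')² dx = ∫_0^4 (49*x^4 - 784*x^3/3 + 3136*x^2/9) dx. Term by term:
    ∫_0^4 49*x^4 dx = 50176/5;  ∫_0^4 -784*x^3/3 dx = -50176/3;  ∫_0^4 3136*x^2/9 dx = 200704/27.
  Sum: 50176/5 − 50176/3 + 200704/27 = 100352/135.
∫_0^4 u² dx = 114688/135, so ||u||_L² = 128*sqrt(105)/45.
∫_0^4 (u')² dx = 100352/135, so ||u'||_L² = 224*sqrt(30)/45.
Ratio ||u||_L² / ||u'||_L² = 2*sqrt(14)/7.
Sharp Poincaré constant on H^1_0(0, 4) is C_P = L/π = 4/π, achieved by sin(π/4·x).
A polynomial bump cannot attain the sharp Poincaré constant (only the first sine eigenfunction does), so the ratio is strictly less than C_P, consistent with ||u||_L² ≤ C_P ||u'||_L².


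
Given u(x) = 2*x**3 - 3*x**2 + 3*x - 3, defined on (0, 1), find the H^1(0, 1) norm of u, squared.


||u||_{H^1}^2 = 593/70

The H^1 norm (squared) on an interval (0, L) is
  ||u||_{H^1}^2 = ∫_0^L u(x)^2 dx + ∫_0^L u'(x)^2 dx.
Compute u'(x) = 6*x**2 - 6*x + 3.
Then u(x)^2 = 4*x**6 - 12*x**5 + 21*x**4 - 30*x**3 + 27*x**2 - 18*x + 9 and u'(x)^2 = 36*x**4 - 72*x**3 + 72*x**2 - 36*x + 9.
Integrate each monomial from 0 to 1 using ∫_0^1 c·x^n dx = c·1^(n+1)/(n+1):
  ∫_0^1 u(x)^2 dx = ∫_0^1 (4*x^6 - 12*x^5 + 21*x^4 - 30*x^3 + 27*x^2 - 18*x + 9) dx. Term by term:
    ∫_0^1 4*x^6 dx = 4/7;  ∫_0^1 -12*x^5 dx = -2;  ∫_0^1 21*x^4 dx = 21/5;
    ∫_0^1 -30*x^3 dx = -15/2;  ∫_0^1 27*x^2 dx = 9;  ∫_0^1 -18*x dx = -9;
    ∫_0^1 9 dx = 9.
  Sum: 4/7 − 2 + 21/5 − 15/2 + 9 − 9 + 9 = 299/70.
  ∫_0^1 u'(x)^2 dx = ∫_0^1 (36*x^4 - 72*x^3 + 72*x^2 - 36*x + 9) dx. Term by term:
    ∫_0^1 36*x^4 dx = 36/5;  ∫_0^1 -72*x^3 dx = -18;  ∫_0^1 72*x^2 dx = 24;
    ∫_0^1 -36*x dx = -18;  ∫_0^1 9 dx = 9.
  Sum: 36/5 − 18 + 24 − 18 + 9 = 21/5.
Adding: ||u||_{H^1}^2 = 299/70 + 21/5 = 593/70.


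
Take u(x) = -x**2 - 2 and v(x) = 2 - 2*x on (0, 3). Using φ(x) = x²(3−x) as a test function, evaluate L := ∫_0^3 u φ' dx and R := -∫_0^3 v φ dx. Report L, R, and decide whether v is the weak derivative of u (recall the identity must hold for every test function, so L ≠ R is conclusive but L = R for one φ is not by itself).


LHS = 243/10, RHS = 54/5. No, v is not the weak derivative of u.

u(x) = -x**2 - 2, classical derivative u'(x) = -2*x.
φ(x) = x²(3−x), so φ'(x) = 3*x*(2 - x).
Note φ(0) = φ(3) = 0, so the boundary term u·φ vanishes.
LHS = ∫_0^3 u(x) φ'(x) dx = ∫_0^3 (3*x^4 - 6*x^3 + 6*x^2 - 12*x) dx. Term by term:
  ∫_0^3 3*x^4 dx = 729/5;  ∫_0^3 -6*x^3 dx = -243/2;  ∫_0^3 6*x^2 dx = 54;
  ∫_0^3 -12*x dx = -54.
Sum: 729/5 − 243/2 + 54 − 54 = 243/10.
So LHS = 243/10.
∫_0^3 v(x) φ(x) dx = ∫_0^3 (2*x^4 - 8*x^3 + 6*x^2) dx. Term by term:
  ∫_0^3 2*x^4 dx = 486/5;  ∫_0^3 -8*x^3 dx = -162;  ∫_0^3 6*x^2 dx = 54.
Sum: 486/5 − 162 + 54 = -54/5.
So RHS = -∫_0^3 v(x) φ(x) dx = 54/5.
LHS − RHS = 27/2 ≠ 0, so the identity fails.
(For a valid weak derivative the identity must hold for EVERY test function, in particular this one. The failure shows v is NOT the weak derivative of u.)
Correct weak derivative would be u'(x) = -2*x.


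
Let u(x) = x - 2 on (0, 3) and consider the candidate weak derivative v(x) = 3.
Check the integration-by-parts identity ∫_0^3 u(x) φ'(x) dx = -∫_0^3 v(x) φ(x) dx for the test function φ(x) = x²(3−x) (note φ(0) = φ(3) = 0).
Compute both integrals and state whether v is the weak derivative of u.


LHS = -27/4, RHS = -81/4. No, v is not the weak derivative of u.

u(x) = x - 2, classical derivative u'(x) = 1.
φ(x) = x²(3−x), so φ'(x) = 3*x*(2 - x).
Note φ(0) = φ(3) = 0, so the boundary term u·φ vanishes.
LHS = ∫_0^3 u(x) φ'(x) dx = ∫_0^3 (-3*x^3 + 12*x^2 - 12*x) dx. Term by term:
  ∫_0^3 -3*x^3 dx = -243/4;  ∫_0^3 12*x^2 dx = 108;  ∫_0^3 -12*x dx = -54.
Sum: -243/4 + 108 − 54 = -27/4.
So LHS = -27/4.
∫_0^3 v(x) φ(x) dx = ∫_0^3 (-3*x^3 + 9*x^2) dx. Term by term:
  ∫_0^3 -3*x^3 dx = -243/4;  ∫_0^3 9*x^2 dx = 81.
Sum: -243/4 + 81 = 81/4.
So RHS = -∫_0^3 v(x) φ(x) dx = -81/4.
LHS − RHS = 27/2 ≠ 0, so the identity fails.
(For a valid weak derivative the identity must hold for EVERY test function, in particular this one. The failure shows v is NOT the weak derivative of u.)
Correct weak derivative would be u'(x) = 1.


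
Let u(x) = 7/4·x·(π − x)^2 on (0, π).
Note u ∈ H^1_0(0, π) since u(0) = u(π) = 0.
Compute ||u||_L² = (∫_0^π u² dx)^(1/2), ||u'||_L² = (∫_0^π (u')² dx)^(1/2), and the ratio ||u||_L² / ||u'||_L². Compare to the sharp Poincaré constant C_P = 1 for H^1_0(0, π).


||u||_L² / ||u'||_L² = sqrt(14)*π/14 < C_P = 1.

u(x) = 7/4·x·(π − x)^2, so u'(x) = 7*(x - π)*(3*x - π)/4.
u(x) = 7/4·x·(π − x)^2 vanishes at x = 0 and x = π, so u ∈ H^1_0(0, π). Differentiate via the product rule and integrate the resulting polynomials term by term.
  ∫_0^π u² dx = ∫_0^π (49*x^6/16 - 49*π*x^5/4 + 147*π^2*x^4/8 - 49*π^3*x^3/4 + 49*π^4*x^2/16) dx. Term by term:
    ∫_0^π 49*x^6/16 dx = 7*π^7/16;  ∫_0^π -49*π*x^5/4 dx = -49*π^7/24;  ∫_0^π 147*π^2*x^4/8 dx = 147*π^7/40;
    ∫_0^π -49*π^3*x^3/4 dx = -49*π^7/16;  ∫_0^π 49*π^4*x^2/16 dx = 49*π^7/48.
  Sum: 7*π^7/16 − 49*π^7/24 + 147*π^7/40 − 49*π^7/16 + 49*π^7/48 = 7*π^7/240.
  ∫_0^π (u')² dx = ∫_0^π (441*x^4/16 - 147*π*x^3/2 + 539*π^2*x^2/8 - 49*π^3*x/2 + 49*π^4/16) dx. Term by term:
    ∫_0^π 441*x^4/16 dx = 441*π^5/80;  ∫_0^π -147*π*x^3/2 dx = -147*π^5/8;  ∫_0^π 539*π^2*x^2/8 dx = 539*π^5/24;
    ∫_0^π -49*π^3*x/2 dx = -49*π^5/4;  ∫_0^π 49*π^4/16 dx = 49*π^5/16.
  Sum: 441*π^5/80 − 147*π^5/8 + 539*π^5/24 − 49*π^5/4 + 49*π^5/16 = 49*π^5/120.
∫_0^π u² dx = 7*π^7/240, so ||u||_L² = sqrt(105)*π^(7/2)/60.
∫_0^π (u')² dx = 49*π^5/120, so ||u'||_L² = 7*sqrt(30)*π^(5/2)/60.
Ratio ||u||_L² / ||u'||_L² = sqrt(14)*π/14.
Sharp Poincaré constant on H^1_0(0, π) is C_P = L/π = 1, achieved by sin(x).
A polynomial bump cannot attain the sharp Poincaré constant (only the first sine eigenfunction does), so the ratio is strictly less than C_P, consistent with ||u||_L² ≤ C_P ||u'||_L².


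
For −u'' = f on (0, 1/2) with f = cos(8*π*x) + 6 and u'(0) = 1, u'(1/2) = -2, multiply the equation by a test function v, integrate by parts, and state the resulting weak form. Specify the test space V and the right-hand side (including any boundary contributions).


V = H^1(0, 1/2) (v unrestricted at boundary; u is determined up to an additive constant); weak form: ∫_0^1/2 u'v' dx = ∫_0^1/2 (cos(8*π*x) + 6) v dx − 2·v(1/2) − v(0) for all v ∈ V.

Multiply both sides by a test function v and integrate from 0 to 1/2:
  ∫_0^1/2 −u''(x) v(x) dx = ∫_0^1/2 f(x) v(x) dx.
Integrate the LHS by parts once:
  ∫_0^1/2 −u'' v dx = −[u'(x) v(x)]_0^1/2 + ∫_0^1/2 u'(x) v'(x) dx.
Thus ∫_0^1/2 u'(x) v'(x) dx = ∫_0^1/2 f(x) v(x) dx + [u'(x) v(x)]_0^1/2.
Choose V so that boundary terms are either known or forced to vanish.
u has inhomogeneous Neumann u'(0) = 1, u'(1/2) = -2. [u' v]_0^1/2 = (-2)·v(1/2) − (1)·v(0) = − 2·v(1/2) − v(0). Take V = H^1(0, 1/2); boundary term becomes part of RHS.
Weak formulation: find u (satisfying any essential BC) such that ∫_0^1/2 u'(x) v'(x) dx = ∫_0^1/2 f v dx − 2·v(1/2) − v(0) for all v ∈ V (Neumann data are natural BCs: they enter the RHS as boundary terms).
Substituting f(x) = cos(8*π*x) + 6, the right-hand side is ∫_0^1/2 (cos(8*π*x) + 6) v dx − 2·v(1/2) − v(0).
Compatibility check (pure Neumann): taking v ≡ 1 ∈ V gives 0 = ∫_0^1/2 f dx + (-2) − (1), i.e. ∫_0^1/2 f dx must equal u'(0) − u'(1/2) = 3. Indeed ∫_0^1/2 (cos(8*π*x) + 6) dx = 3, so the data are compatible. The solution is then unique only up to an additive constant (fix it e.g. by requiring ∫_0^1/2 u dx = 0).


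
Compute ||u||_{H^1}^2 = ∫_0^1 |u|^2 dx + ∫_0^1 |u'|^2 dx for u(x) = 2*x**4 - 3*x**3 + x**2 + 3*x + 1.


||u||_{H^1}^2 = 287/18

The H^1 norm (squared) on an interval (0, L) is
  ||u||_{H^1}^2 = ∫_0^L u(x)^2 dx + ∫_0^L u'(x)^2 dx.
Compute u'(x) = 8*x**3 - 9*x**2 + 2*x + 3.
Then u(x)^2 = 4*x**8 - 12*x**7 + 13*x**6 + 6*x**5 - 13*x**4 + 11*x**2 + 6*x + 1 and u'(x)^2 = 64*x**6 - 144*x**5 + 113*x**4 + 12*x**3 - 50*x**2 + 12*x + 9.
Integrate each monomial from 0 to 1 using ∫_0^1 c·x^n dx = c·1^(n+1)/(n+1):
  ∫_0^1 u(x)^2 dx = ∫_0^1 (4*x^8 - 12*x^7 + 13*x^6 + 6*x^5 - 13*x^4 + 11*x^2 + 6*x + 1) dx. Term by term:
    ∫_0^1 4*x^8 dx = 4/9;  ∫_0^1 -12*x^7 dx = -3/2;  ∫_0^1 13*x^6 dx = 13/7;
    ∫_0^1 6*x^5 dx = 1;  ∫_0^1 -13*x^4 dx = -13/5;  ∫_0^1 11*x^2 dx = 11/3;
    ∫_0^1 6*x dx = 3;  ∫_0^1 1 dx = 1.
  Sum: 4/9 − 3/2 + 13/7 + 1 − 13/5 + 11/3 + 3 + 1 = 4327/630.
  ∫_0^1 u'(x)^2 dx = ∫_0^1 (64*x^6 - 144*x^5 + 113*x^4 + 12*x^3 - 50*x^2 + 12*x + 9) dx. Term by term:
    ∫_0^1 64*x^6 dx = 64/7;  ∫_0^1 -144*x^5 dx = -24;  ∫_0^1 113*x^4 dx = 113/5;
    ∫_0^1 12*x^3 dx = 3;  ∫_0^1 -50*x^2 dx = -50/3;  ∫_0^1 12*x dx = 6;
    ∫_0^1 9 dx = 9.
  Sum: 64/7 − 24 + 113/5 + 3 − 50/3 + 6 + 9 = 953/105.
Adding: ||u||_{H^1}^2 = 4327/630 + 953/105 = 287/18.


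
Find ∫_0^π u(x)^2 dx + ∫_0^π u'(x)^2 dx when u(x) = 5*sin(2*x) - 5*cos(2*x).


||u||_{H^1(0,π)}^2 = 125*π

u'(x) = 10*sin(2*x) + 10*cos(2*x).
Expand u² and (u')² and integrate term by term on (0, π), using: for integers n ≥ 1, ∫_0^π sin²(nx) dx = ∫_0^π cos²(nx) dx = π/2; for n ≠ n', ∫_0^π sin(nx)sin(n'x) dx = ∫_0^π cos(nx)cos(n'x) dx = 0; and by product-to-sum, ∫_0^π sin(nx)cos(n'x) dx = ½∫_0^π [sin((n+n')x) + sin((n−n')x)] dx, which is 0 when n+n' is even and 2n/(n²−n'²) when n+n' is odd (it need not vanish on (0, π)).
  u² squared terms: (-5)²·∫cos(2x)² dx = 25·π/2 = 25*π/2;  (5)²·∫sin(2x)² dx = 25·π/2 = 25*π/2.
  u² cross terms: 2·(-5)·(5)·∫cos(2x)·sin(2x) dx = -50·(0) = 0.
  So ∫_0^π u² dx = 25*π/2 + 25*π/2 + 0 = 25*π.
  (u')² squared terms: (10)²·∫cos(2x)² dx = 100·π/2 = 50*π;  (10)²·∫sin(2x)² dx = 100·π/2 = 50*π.
  (u')² cross terms: 2·(10)·(10)·∫cos(2x)·sin(2x) dx = 200·(0) = 0.
  So ∫_0^π (u')² dx = 50*π + 50*π + 0 = 100*π.
||u||_{H^1}^2 = (25*π) + (100*π) = 125*π.


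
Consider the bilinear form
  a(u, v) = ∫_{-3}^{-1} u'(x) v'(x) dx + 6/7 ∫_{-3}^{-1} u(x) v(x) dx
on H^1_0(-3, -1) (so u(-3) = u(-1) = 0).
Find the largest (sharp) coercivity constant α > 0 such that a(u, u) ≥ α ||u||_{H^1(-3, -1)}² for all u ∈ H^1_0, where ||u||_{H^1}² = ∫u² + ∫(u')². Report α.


α = (24/7 + π^2)/(4 + π^2)

Coercivity of a(·,·) on H^1_0(-3, -1) means a(u, u) ≥ α ||u||_{H^1}² for every u ∈ H^1_0.
The interval has length L = 2, and Poincaré/coercivity depend only on L. Here a(u, u) = ∫(u')² + (6/7)·∫u².
Here 0 < c = 6/7 < 1. The condition a(u,u) ≥ α||u||_{H^1}² reads (1−α)∫(u')² ≥ (α−c)∫u². Any admissible α is ≤ 1 (rapidly oscillating u have ∫u²/∫(u')² → 0), and α = 1 would force 0 ≥ (1−c)∫u², impossible since c < 1; so 1−α > 0. By the sharp Poincaré inequality on H^1_0 of an interval of length L, ∫(u')² ≥ (π/L)²∫u² with equality for the first sine mode sin(π(x−x₀)/L) (x₀ the left endpoint), so the inequality holds for all u iff (1−α)(π/L)² ≥ α − c, i.e. α ≤ ((π/L)² + c)/((π/L)² + 1) = (1 + c(L/π)²)/(1 + (L/π)²). With (π/L)² = π^2/4 and c = 6/7, the largest admissible constant is α = ((π/L)² + c)/((π/L)² + 1).
Simplifying, α = (24/7 + π^2)/(4 + π^2).


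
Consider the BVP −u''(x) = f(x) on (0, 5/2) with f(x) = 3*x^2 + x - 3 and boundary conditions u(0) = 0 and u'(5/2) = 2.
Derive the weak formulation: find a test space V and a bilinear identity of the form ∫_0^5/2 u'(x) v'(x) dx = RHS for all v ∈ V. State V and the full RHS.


V = {v ∈ H^1(0, 5/2) : v(0) = 0} (test functions vanish at x = 0 where u is specified); weak form: ∫_0^5/2 u'v' dx = ∫_0^5/2 (3*x^2 + x - 3) v dx + 2·v(5/2) for all v ∈ V.

Multiply both sides by a test function v and integrate from 0 to 5/2:
  ∫_0^5/2 −u''(x) v(x) dx = ∫_0^5/2 f(x) v(x) dx.
Integrate the LHS by parts once:
  ∫_0^5/2 −u'' v dx = −[u'(x) v(x)]_0^5/2 + ∫_0^5/2 u'(x) v'(x) dx.
Thus ∫_0^5/2 u'(x) v'(x) dx = ∫_0^5/2 f(x) v(x) dx + [u'(x) v(x)]_0^5/2.
Choose V so that boundary terms are either known or forced to vanish.
Mixed BC: u(0) = 0 (Dirichlet) and u'(5/2) = 2 (Neumann). Define V = {v ∈ H^1(0, 5/2) : v(0) = 0}. Then [u' v]_0^5/2 = u'(5/2)·v(5/2) − u'(0)·0 = 2·v(5/2).
Weak formulation: find u (satisfying any essential BC) such that ∫_0^5/2 u'(x) v'(x) dx = ∫_0^5/2 f v dx + 2·v(5/2) for all v ∈ V (Dirichlet at 0 absorbed into V; Neumann datum at x = 5/2 contributes the boundary term).
Substituting f(x) = 3*x^2 + x - 3, the right-hand side is ∫_0^5/2 (3*x^2 + x - 3) v dx + 2·v(5/2).
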